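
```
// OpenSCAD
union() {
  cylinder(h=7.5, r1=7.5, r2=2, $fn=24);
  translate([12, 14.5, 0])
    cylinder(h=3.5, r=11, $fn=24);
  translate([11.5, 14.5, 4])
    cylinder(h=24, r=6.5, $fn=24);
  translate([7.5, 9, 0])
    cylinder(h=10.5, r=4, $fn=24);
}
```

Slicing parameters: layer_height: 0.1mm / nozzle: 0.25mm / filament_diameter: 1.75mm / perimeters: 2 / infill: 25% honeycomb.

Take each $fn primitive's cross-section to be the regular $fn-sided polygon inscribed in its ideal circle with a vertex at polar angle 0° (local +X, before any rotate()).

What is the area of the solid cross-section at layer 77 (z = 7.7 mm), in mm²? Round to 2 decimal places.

At z = 7.7 mm: the cone is not intersected at this z (z outside [0, 7.5]); the cylinder at (12, 14.5) is absent (z outside [0, 3.5]); the r=6.5 cylinder at (11.5, 14.5) gives a regular 24-gon of circumradius 6.5 (constant along its height) (area = (24/2)·6.500²·sin(360°/24) = 131.22 mm²); the r=4 cylinder at (7.5, 9) gives a regular 24-gon of circumradius 4 (constant along its height) (area = (24/2)·4.000²·sin(360°/24) = 49.69 mm²); Merging all regions: the regions partially overlap — summed areas 180.91 mm² minus the doubly-counted overlap 19.04 mm² gives 161.88 mm² — area = 161.88 mm². Overall, the cross-section is a single solid region. Net area = 161.88 mm².

161.88 mm²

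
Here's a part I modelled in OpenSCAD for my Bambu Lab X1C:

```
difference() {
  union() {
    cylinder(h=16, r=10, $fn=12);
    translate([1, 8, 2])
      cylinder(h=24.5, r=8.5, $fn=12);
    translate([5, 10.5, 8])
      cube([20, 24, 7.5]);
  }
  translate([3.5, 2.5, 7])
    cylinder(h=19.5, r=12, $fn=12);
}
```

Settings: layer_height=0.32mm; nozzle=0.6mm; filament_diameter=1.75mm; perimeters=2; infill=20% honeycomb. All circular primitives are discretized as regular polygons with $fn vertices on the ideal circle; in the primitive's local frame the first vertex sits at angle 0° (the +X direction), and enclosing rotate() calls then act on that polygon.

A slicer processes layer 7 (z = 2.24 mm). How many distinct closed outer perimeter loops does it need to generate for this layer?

1

At z = 2.24 mm: the cylinder: section is a regular 12-gon, circumradius r=10; the cylinder at (1, 8): section is a regular 12-gon, circumradius r=8.5; the cube at (5, 10.5) does not reach this height (z outside [8, 15.5]); Combining (union): the regions partially overlap (shared area 114.96 mm²), so overlapping operands fuse into one piece — 1 connected region; the cylinder at (3.5, 2.5) is not intersected at this z (z outside [7, 26.5]); Taking the first minus the rest: none of the subtracted shapes is present at this height, so the result so far is unchanged — 1 connected region. The result has 1 disconnected region.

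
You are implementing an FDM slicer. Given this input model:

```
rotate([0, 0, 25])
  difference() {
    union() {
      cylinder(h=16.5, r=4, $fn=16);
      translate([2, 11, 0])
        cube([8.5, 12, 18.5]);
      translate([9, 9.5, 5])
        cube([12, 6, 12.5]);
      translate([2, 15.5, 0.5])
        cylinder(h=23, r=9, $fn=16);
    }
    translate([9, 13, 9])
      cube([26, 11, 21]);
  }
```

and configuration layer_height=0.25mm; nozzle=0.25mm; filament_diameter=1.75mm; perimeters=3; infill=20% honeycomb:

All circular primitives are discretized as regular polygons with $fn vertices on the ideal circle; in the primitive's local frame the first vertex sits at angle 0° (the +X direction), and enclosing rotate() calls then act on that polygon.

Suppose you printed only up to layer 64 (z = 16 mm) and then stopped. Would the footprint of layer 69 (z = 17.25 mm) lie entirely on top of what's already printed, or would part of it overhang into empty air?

Compare the two slices. At z = 16: the cylinder: section is a regular 16-gon, circumradius r=4 (area = (16/2)·4.000²·sin(360°/16) = 48.98 mm²); the 8.5×12 cube at (2, 11) contributes its full rectangle (area 102.00 mm²); the 12×6 cube at (9, 9.5) contributes its full rectangle (area 72.00 mm²); the r=9 cylinder at (2, 15.5) contributes a regular 16-gon of circumradius 9 (area = (16/2)·9.000²·sin(360°/16) = 247.98 mm²); Combining (union): the regions partially overlap — summed areas 470.96 mm² minus the doubly-counted overlap 102.14 mm² gives 368.83 mm² — area = 368.83 mm²; the cube at (9, 13) (footprint 26×11) is included at this height (area 286.00 mm²); Subtracting the remaining from the first: starting from that combined region (368.83 mm²), the 26×11 cube at (9, 13) partially overlaps it — only the 41.88 mm² overlap (of its 286.00 mm²) is removed, clipping the outline — area = 326.95 mm²; (rotated 25° about Z; rotation is an isometry so areas/perimeters/island counts are preserved). At z = 17.25: the cylinder does not reach this height (z outside [0, 16.5]); the 8.5×12 cube at (2, 11) contributes its full rectangle (area 102.00 mm²); the 12×6 cube at (9, 9.5) contributes its full rectangle (area 72.00 mm²); the cylinder at (2, 15.5): section is a regular 16-gon, circumradius r=9 (area = (16/2)·9.000²·sin(360°/16) = 247.98 mm²); Combining (union): the regions partially overlap — summed areas 421.98 mm² minus the doubly-counted overlap 102.14 mm² gives 319.84 mm² — area = 319.84 mm²; the cube at (9, 13) is present — its section is the full 26×11 rectangle (area 286.00 mm²); Taking the first minus the rest: starting from that combined region (319.84 mm²), the 26×11 cube at (9, 13) partially overlaps it — only the 41.88 mm² overlap (of its 286.00 mm²) is removed, clipping the outline — area = 277.97 mm²; (rotated 25° about Z; rotation is an isometry so areas/perimeters/island counts are preserved). Checking containment: the cross-section at z = 17.25 is a subset of the cross-section at z = 16.

entirely on top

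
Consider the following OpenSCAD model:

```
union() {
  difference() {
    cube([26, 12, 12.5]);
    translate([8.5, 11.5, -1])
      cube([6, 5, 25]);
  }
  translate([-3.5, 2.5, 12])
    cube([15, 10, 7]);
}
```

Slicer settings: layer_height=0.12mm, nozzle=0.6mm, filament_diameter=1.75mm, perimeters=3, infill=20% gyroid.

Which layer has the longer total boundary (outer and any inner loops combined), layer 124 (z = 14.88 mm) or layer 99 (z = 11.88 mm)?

layer 99 (z = 11.88 mm)

Layer 124 (z = 14.88): the cube does not reach this height (z outside [0, 12.5]); the cube at (8.5, 11.5) (footprint 6×5) is included at this height (perimeter 22.00 mm); Taking the first minus the rest: the first operand is absent here, so nothing remains; the cube at (-3.5, 2.5) (footprint 15×10) is included at this height (perimeter 50.00 mm); Merging all regions: only the 15×10 cube at (-3.5, 2.5) is present, so the union is just that shape — boundary = 50.00 mm. So its perimeter = 50.00 mm. Layer 99 (z = 11.88): the 26×12 cube contributes its full rectangle (perimeter 76.00 mm); the 6×5 cube at (8.5, 11.5) contributes its full rectangle (perimeter 22.00 mm); Subtracting the remaining from the first: starting from the 26×12 cube, the 6×5 cube at (8.5, 11.5) partially overlaps it — only the 3.00 mm² overlap (of its 30.00 mm²) is removed, clipping the outline — boundary = 77.00 mm; the cube at (-3.5, 2.5) is absent (z outside [12, 19]); Taking the union: only that combined region is present, so the union is just that shape — boundary = 77.00 mm. So its perimeter = 77.00 mm. Layer 99 is larger (77.00 vs 50.00 mm).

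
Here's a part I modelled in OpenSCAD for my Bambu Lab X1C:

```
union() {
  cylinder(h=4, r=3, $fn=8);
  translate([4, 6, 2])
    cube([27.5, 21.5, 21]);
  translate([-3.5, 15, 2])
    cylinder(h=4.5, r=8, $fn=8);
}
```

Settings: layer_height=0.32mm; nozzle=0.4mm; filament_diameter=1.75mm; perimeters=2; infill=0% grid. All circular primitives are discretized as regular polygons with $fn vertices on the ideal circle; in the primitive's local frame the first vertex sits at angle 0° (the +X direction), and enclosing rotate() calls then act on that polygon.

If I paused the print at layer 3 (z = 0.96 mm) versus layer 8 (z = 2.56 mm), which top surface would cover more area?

layer 8 (z = 2.56 mm)

Layer 3 (z = 0.96): the cylinder: section is a regular 8-gon, circumradius r=3 (area = (8/2)·3.000²·sin(360°/8) = 25.46 mm²); the cube at (4, 6) is not intersected at this z (z outside [2, 23]); the cylinder at (-3.5, 15) does not reach this height (z outside [2, 6.5]); Combining (union): only the r=3 cylinder is present, so the union is just that shape — area = 25.46 mm². So its area = 25.46 mm². Layer 8 (z = 2.56): the r=3 cylinder gives a regular 8-gon of circumradius 3 (constant along its height) (area = (8/2)·3.000²·sin(360°/8) = 25.46 mm²); the cube at (4, 6) is present — its section is the full 27.5×21.5 rectangle (area 591.25 mm²); the r=8 cylinder at (-3.5, 15) contributes a regular 8-gon of circumradius 8 (area = (8/2)·8.000²·sin(360°/8) = 181.02 mm²); Merging all regions: the regions partially overlap — summed areas 797.73 mm² minus the doubly-counted overlap 0.60 mm² gives 797.12 mm² — area = 797.12 mm². So its area = 797.12 mm². Layer 8 is larger (797.12 vs 25.46 mm²).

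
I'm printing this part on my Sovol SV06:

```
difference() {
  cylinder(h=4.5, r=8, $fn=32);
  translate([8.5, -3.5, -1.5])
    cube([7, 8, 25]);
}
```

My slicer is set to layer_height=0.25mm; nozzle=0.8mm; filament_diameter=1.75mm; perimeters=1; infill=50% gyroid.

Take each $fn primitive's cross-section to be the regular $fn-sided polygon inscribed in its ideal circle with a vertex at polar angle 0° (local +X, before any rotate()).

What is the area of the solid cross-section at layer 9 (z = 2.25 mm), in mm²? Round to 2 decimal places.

199.77 mm²

At z = 2.25 mm: the cylinder: section is a regular 32-gon, circumradius r=8 (area = (32/2)·8.000²·sin(360°/32) = 199.77 mm²); the cube at (8.5, -3.5) (footprint 7×8) is included at this height (area 56.00 mm²); Subtracting the remaining from the first: starting from the r=8 cylinder (199.77 mm²), the 7×8 cube at (8.5, -3.5) misses the remaining region (no effect) — area = 199.77 mm². Overall, the cross-section is a single solid region. Net area = 199.77 mm².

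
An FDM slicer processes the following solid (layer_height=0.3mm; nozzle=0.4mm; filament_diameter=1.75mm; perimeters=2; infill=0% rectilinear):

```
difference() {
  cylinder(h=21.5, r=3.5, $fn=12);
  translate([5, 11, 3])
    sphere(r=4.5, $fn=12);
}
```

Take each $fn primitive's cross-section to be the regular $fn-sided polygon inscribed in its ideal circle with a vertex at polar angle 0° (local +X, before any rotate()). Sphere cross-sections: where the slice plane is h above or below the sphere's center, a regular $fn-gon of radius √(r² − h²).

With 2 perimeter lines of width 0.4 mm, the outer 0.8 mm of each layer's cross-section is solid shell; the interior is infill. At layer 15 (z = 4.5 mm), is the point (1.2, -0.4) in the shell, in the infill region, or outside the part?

infill

At z = 4.5 mm: the cylinder: section is a regular 12-gon, circumradius r=3.5; the r=4.5 sphere at (5, 11) slices to a regular 12-gon of circumradius 4.243 (√(r²−h²) with h=1.5 from center); Taking the first minus the rest: starting from the r=3.5 cylinder, the r=4.5 sphere at (5, 11) misses the remaining region (no effect) — 1 connected region. Overall, the cross-section is a single solid region. The nearest boundary edge runs (3.50, 0.00)→(3.03, -1.75); distance from the point to it = 2.12 mm. The point is inside the cross-section and 2.12 mm from the nearest boundary — more than the 0.8 mm shell width (2 × 0.4), so it's in the infill interior.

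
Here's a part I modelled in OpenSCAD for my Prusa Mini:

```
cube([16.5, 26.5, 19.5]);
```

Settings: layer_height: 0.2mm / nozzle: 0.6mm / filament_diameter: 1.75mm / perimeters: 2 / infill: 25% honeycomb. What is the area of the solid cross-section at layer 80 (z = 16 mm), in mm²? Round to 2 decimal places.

At z = 16 mm: the cube (footprint 16.5×26.5) is included at this height (area 437.25 mm²). Overall, the cross-section is a single solid region. Net area = 437.25 mm².

437.25 mm²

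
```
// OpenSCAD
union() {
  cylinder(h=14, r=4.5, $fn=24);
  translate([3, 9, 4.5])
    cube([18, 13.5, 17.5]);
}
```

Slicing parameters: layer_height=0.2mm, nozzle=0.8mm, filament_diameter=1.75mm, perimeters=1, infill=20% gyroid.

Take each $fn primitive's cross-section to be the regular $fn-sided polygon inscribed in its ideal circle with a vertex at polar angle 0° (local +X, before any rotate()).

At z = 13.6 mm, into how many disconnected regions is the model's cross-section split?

2

At z = 13.6 mm: the cylinder: section is a regular 24-gon, circumradius r=4.5; the cube at (3, 9) is present — its section is the full 18×13.5 rectangle; Combining (union): the 2 present regions are separate (no shared area or edge), so areas and boundary lengths simply add and each stays a separate island — 2 connected regions. The result has 2 disconnected regions.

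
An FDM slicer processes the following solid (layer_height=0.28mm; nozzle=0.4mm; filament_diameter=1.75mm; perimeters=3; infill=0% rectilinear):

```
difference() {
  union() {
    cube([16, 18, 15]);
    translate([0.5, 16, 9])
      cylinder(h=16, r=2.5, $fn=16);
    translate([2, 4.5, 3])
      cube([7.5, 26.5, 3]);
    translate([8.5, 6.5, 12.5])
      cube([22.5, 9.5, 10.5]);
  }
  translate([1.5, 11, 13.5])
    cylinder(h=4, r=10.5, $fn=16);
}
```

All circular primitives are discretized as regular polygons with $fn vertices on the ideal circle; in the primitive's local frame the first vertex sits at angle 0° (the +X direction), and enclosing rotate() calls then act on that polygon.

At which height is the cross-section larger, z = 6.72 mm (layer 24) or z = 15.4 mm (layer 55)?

Layer 24 (z = 6.72): the cube (footprint 16×18) is included at this height (area 288.00 mm²); the cylinder at (0.5, 16) is absent (z outside [9, 25]); the cube at (2, 4.5) does not reach this height (z outside [3, 6]); the cube at (8.5, 6.5) does not reach this height (z outside [12.5, 23]); Combining (union): only the 16×18 cube is present, so the union is just that shape — area = 288.00 mm²; the cylinder at (1.5, 11) is absent (z outside [13.5, 17.5]); Taking the first minus the rest: none of the subtracted shapes is present at this height, so that combined region is unchanged — area = 288.00 mm². So its area = 288.00 mm². Layer 55 (z = 15.4): the cube is not intersected at this z (z outside [0, 15]); the r=2.5 cylinder at (0.5, 16) gives a regular 16-gon of circumradius 2.5 (constant along its height) (area = (16/2)·2.500²·sin(360°/16) = 19.13 mm²); the cube at (2, 4.5) is not intersected at this z (z outside [3, 6]); the 22.5×9.5 cube at (8.5, 6.5) contributes its full rectangle (area 213.75 mm²); Taking the union: the 2 present regions are separate (no shared area or edge), so areas and boundary lengths simply add and each stays a separate island — area = 232.88 mm²; the r=10.5 cylinder at (1.5, 11) gives a regular 16-gon of circumradius 10.5 (constant along its height) (area = (16/2)·10.500²·sin(360°/16) = 337.53 mm²); After the difference (first − rest): starting from that combined region (232.88 mm²), the r=10.5 cylinder at (1.5, 11) partially overlaps it — only the 47.60 mm² overlap (of its 337.53 mm²) is removed, clipping the outline — area = 185.28 mm². So its area = 185.28 mm². Layer 24 is larger (288.00 vs 185.28 mm²).

layer 24 (z = 6.72 mm)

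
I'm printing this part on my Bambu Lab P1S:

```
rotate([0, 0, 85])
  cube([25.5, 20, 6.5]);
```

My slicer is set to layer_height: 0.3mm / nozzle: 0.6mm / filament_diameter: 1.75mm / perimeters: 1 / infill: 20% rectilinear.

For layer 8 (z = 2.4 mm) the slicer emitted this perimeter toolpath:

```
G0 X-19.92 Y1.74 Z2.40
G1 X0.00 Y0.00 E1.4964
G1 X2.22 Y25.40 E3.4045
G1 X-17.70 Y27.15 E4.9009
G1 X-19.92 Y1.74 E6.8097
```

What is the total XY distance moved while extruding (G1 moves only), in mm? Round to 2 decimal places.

Sum the Euclidean lengths of each G1 segment: total = 91.00 mm.

91.00 mm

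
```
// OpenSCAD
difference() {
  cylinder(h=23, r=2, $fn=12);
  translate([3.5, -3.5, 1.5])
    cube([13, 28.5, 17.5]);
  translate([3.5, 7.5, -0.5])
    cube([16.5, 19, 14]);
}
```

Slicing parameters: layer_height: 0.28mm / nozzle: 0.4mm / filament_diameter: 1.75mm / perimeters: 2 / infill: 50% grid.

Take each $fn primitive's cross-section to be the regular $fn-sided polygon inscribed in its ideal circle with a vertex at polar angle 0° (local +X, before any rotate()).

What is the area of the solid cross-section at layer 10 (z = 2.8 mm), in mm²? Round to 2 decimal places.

12.00 mm²

At z = 2.8 mm: the cylinder: section is a regular 12-gon, circumradius r=2 (area = (12/2)·2.000²·sin(360°/12) = 12.00 mm²); the 13×28.5 cube at (3.5, -3.5) contributes its full rectangle (area 370.50 mm²); the cube at (3.5, 7.5) is present — its section is the full 16.5×19 rectangle (area 313.50 mm²); After the difference (first − rest): starting from the r=2 cylinder (12.00 mm²), the 13×28.5 cube at (3.5, -3.5) misses the remaining region (no effect); the 16.5×19 cube at (3.5, 7.5) misses the remaining region (no effect) — area = 12.00 mm². Overall, the cross-section is a single solid region. Net area = 12.00 mm².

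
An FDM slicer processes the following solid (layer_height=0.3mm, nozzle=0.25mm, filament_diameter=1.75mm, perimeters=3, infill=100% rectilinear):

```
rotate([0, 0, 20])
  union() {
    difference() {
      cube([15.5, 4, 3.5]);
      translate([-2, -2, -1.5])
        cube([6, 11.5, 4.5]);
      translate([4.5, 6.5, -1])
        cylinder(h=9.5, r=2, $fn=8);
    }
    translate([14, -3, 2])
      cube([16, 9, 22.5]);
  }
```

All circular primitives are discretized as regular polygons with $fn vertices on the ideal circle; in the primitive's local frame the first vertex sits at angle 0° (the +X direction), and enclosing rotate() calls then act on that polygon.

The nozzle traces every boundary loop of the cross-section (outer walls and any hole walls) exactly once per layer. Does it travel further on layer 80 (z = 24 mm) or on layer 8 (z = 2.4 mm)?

layer 8 (z = 2.4 mm)

Layer 80 (z = 24): the cube does not reach this height (z outside [0, 3.5]); the cube at (-2, -2) is not intersected at this z (z outside [-1.5, 3]); the cylinder at (4.5, 6.5) is not intersected at this z (z outside [-1, 8.5]); Taking the first minus the rest: the first operand is absent here, so nothing remains; the cube at (14, -3) (footprint 16×9) is included at this height (perimeter 50.00 mm); Taking the union: only the 16×9 cube at (14, -3) is present, so the union is just that shape — boundary = 50.00 mm; (whole slice rotated 20° about Z — lengths, areas and connectivity unchanged). So its perimeter = 50.00 mm. Layer 8 (z = 2.4): the cube is present — its section is the full 15.5×4 rectangle (perimeter 39.00 mm); the 6×11.5 cube at (-2, -2) contributes its full rectangle (perimeter 35.00 mm); the r=2 cylinder at (4.5, 6.5) gives a regular 8-gon of circumradius 2 (constant along its height) (perimeter = 2·8·2.000·sin(180°/8) = 12.25 mm); Subtracting the remaining from the first: starting from the 15.5×4 cube, the 6×11.5 cube at (-2, -2) partially overlaps it — only the 16.00 mm² overlap (of its 69.00 mm²) is removed, clipping the outline; the r=2 cylinder at (4.5, 6.5) misses the remaining region (no effect) — boundary = 31.00 mm; the 16×9 cube at (14, -3) contributes its full rectangle (perimeter 50.00 mm); Merging all regions: the regions partially overlap (shared area 6.00 mm²), so the edge portions inside another operand are dropped and the merged outline is re-measured after clipping — boundary = 70.00 mm; (whole slice rotated 20° about Z — lengths, areas and connectivity unchanged). So its perimeter = 70.00 mm. Layer 8 is larger (70.00 vs 50.00 mm).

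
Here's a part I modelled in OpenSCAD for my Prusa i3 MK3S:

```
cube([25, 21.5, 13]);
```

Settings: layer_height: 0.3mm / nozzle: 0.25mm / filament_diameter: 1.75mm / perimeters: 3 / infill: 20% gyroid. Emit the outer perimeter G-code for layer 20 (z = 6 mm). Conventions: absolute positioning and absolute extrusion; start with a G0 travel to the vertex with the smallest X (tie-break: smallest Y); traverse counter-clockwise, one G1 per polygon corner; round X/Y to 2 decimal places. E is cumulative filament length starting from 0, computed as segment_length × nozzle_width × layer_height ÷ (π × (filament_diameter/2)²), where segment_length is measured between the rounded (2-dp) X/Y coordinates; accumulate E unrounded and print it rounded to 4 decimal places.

G0 X0.00 Y0.00 Z6.00
G1 X25.00 Y0.00 E0.7795
G1 X25.00 Y21.50 E1.4499
G1 X0.00 Y21.50 E2.2295
G1 X0.00 Y0.00 E2.8999

At z = 6 mm: the 25×21.5 cube contributes its full rectangle. The outline is a single polygon with 4 vertices. Extrusion per mm of travel: 0.25 × 0.3 / (π × 0.875²) = 0.031181. Accumulating E over each segment gives final E = 2.8999.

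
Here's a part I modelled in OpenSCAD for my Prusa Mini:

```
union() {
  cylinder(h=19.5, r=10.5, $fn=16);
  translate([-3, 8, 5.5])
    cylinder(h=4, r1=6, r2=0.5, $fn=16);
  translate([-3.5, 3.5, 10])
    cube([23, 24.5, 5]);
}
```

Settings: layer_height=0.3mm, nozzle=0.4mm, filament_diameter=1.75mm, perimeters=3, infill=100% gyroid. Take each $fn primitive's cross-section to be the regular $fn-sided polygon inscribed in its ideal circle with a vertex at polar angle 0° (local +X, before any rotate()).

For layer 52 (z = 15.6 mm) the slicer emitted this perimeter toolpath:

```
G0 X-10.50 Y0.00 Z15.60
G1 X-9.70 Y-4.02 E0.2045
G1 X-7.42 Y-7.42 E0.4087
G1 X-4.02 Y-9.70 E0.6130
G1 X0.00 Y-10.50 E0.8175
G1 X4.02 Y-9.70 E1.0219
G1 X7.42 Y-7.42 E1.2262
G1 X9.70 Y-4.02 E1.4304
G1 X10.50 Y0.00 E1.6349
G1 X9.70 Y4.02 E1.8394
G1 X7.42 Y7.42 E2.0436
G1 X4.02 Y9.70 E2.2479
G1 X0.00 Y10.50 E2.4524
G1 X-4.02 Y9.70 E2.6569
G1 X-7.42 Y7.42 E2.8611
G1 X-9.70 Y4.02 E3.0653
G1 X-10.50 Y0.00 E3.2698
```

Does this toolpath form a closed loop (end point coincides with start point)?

yes

Start point (G0): (-10.50, 0.00). End point (last G1): the path returns to the start — closed.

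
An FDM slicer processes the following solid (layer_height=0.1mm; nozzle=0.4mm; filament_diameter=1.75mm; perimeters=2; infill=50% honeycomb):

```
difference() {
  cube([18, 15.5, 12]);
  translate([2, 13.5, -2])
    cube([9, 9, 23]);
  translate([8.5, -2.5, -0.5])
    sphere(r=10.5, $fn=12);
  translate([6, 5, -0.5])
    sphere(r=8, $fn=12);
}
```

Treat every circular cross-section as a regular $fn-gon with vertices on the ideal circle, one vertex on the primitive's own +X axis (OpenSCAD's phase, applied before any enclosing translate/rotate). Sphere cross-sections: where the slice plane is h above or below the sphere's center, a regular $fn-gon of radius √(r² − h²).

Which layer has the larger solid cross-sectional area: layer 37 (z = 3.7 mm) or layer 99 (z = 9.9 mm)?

layer 99 (z = 9.9 mm)

Layer 37 (z = 3.7): the 18×15.5 cube contributes its full rectangle (area 279.00 mm²); the 9×9 cube at (2, 13.5) contributes its full rectangle (area 81.00 mm²); the r=10.5 sphere at (8.5, -2.5) contributes a regular 12-gon of circumradius √(10.5²−4.2²) = 9.623 (area = (12/2)·9.623²·sin(360°/12) = 277.83 mm²); the sphere at (6, 5): section is a regular 12-gon, circumradius = √(r²−h²) = √(8²−4.2²) = 6.809 (area = (12/2)·6.809²·sin(360°/12) = 139.08 mm²); After the difference (first − rest): starting from the 18×15.5 cube (279.00 mm²), the 9×9 cube at (2, 13.5) partially overlaps it — only the 18.00 mm² overlap (of its 81.00 mm²) is removed, clipping the outline; the r=10.5 sphere at (8.5, -2.5) partially overlaps it — only the 92.09 mm² overlap (of its 277.83 mm²) is removed, clipping the outline; the r=8 sphere at (6, 5) partially overlaps it — only the 58.43 mm² overlap (of its 139.08 mm²) is removed, clipping the outline — area = 110.48 mm². So its area = 110.48 mm². Layer 99 (z = 9.9): the 18×15.5 cube contributes its full rectangle (area 279.00 mm²); the cube at (2, 13.5) is present — its section is the full 9×9 rectangle (area 81.00 mm²); the r=10.5 sphere at (8.5, -2.5) slices to a regular 12-gon of circumradius 1.446 (√(r²−h²) with h=10.4 from center) (area = (12/2)·1.446²·sin(360°/12) = 6.27 mm²); the sphere at (6, 5) is absent (|z−center|=10.400 > r=8); After the difference (first − rest): starting from the 18×15.5 cube (279.00 mm²), the 9×9 cube at (2, 13.5) partially overlaps it — only the 18.00 mm² overlap (of its 81.00 mm²) is removed, clipping the outline; the r=10.5 sphere at (8.5, -2.5) misses the remaining region (no effect) — area = 261.00 mm². So its area = 261.00 mm². Layer 99 is larger (261.00 vs 110.48 mm²).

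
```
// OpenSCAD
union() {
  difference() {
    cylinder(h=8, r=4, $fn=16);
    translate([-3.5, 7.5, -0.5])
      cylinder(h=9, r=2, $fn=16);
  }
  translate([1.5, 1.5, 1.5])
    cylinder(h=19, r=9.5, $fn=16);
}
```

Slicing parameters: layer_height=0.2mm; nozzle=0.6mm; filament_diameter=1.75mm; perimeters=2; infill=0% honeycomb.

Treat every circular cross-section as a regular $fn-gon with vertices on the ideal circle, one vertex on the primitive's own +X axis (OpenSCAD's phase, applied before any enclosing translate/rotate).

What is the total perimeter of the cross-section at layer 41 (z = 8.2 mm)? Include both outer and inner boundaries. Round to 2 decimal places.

At z = 8.2 mm: the cylinder is not intersected at this z (z outside [0, 8]); the r=2 cylinder at (-3.5, 7.5) contributes a regular 16-gon of circumradius 2 (perimeter = 2·16·2.000·sin(180°/16) = 12.49 mm); After the difference (first − rest): the first operand is absent here, so nothing remains; the r=9.5 cylinder at (1.5, 1.5) gives a regular 16-gon of circumradius 9.5 (constant along its height) (perimeter = 2·16·9.500·sin(180°/16) = 59.31 mm); Taking the union: only the r=9.5 cylinder at (1.5, 1.5) is present, so the union is just that shape — boundary = 59.31 mm. Overall, the cross-section is a single solid region. Total boundary length (outer) = 59.31 mm.

59.31 mm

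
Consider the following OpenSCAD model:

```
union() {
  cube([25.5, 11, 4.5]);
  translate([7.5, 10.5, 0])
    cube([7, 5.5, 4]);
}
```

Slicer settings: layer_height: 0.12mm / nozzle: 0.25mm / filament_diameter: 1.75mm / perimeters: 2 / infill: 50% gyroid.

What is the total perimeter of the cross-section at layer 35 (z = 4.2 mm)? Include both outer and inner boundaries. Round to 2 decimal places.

At z = 4.2 mm: the 25.5×11 cube contributes its full rectangle (perimeter 73.00 mm); the cube at (7.5, 10.5) is absent (z outside [0, 4]); Combining (union): only the 25.5×11 cube is present, so the union is just that shape — boundary = 73.00 mm. Overall, the cross-section is a single solid region. Total boundary length (outer) = 73.00 mm.

73.00 mm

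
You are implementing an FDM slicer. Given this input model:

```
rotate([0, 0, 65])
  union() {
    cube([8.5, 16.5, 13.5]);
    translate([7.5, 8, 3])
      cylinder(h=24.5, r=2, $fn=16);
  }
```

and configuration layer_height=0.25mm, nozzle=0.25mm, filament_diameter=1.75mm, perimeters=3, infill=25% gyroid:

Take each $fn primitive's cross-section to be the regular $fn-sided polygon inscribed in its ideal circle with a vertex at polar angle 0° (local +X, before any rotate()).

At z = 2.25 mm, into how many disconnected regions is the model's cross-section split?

At z = 2.25 mm: the 8.5×16.5 cube contributes its full rectangle; the cylinder at (7.5, 8) is absent (z outside [3, 27.5]); Combining (union): only the 8.5×16.5 cube is present, so the union is just that shape — 1 connected region; (rotated 65° about Z; rotation is an isometry so areas/perimeters/island counts are preserved). The result has 1 disconnected region.

1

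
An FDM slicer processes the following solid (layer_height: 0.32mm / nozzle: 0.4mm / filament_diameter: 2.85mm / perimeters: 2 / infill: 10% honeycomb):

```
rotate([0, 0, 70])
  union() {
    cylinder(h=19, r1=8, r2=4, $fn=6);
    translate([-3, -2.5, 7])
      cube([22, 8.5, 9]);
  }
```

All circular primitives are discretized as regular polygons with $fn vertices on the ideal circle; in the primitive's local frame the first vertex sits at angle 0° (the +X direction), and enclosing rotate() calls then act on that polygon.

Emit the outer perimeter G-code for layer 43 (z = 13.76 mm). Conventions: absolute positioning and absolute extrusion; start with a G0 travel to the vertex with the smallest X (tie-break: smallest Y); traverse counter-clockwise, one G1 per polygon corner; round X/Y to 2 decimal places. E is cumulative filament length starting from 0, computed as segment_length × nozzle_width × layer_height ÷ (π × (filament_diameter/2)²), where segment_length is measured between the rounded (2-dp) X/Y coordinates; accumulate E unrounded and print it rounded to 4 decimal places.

At z = 13.76 mm: the cone (r1=8→r2=4) has section circumradius 5.103 here — a regular 6-gon; the cube at (-3, -2.5) is present — its section is the full 22×8.5 rectangle; Taking the union: the regions partially overlap (shared area 48.45 mm²), so overlapping operands fuse into one piece — 1 connected region; (whole slice rotated 70° about Z — lengths, areas and connectivity unchanged). The outline is a single polygon with 8 vertices. Extrusion per mm of travel: 0.4 × 0.32 / (π × 1.425²) = 0.020065. Accumulating E over each segment gives final E = 1.3011.

G0 X-6.66 Y-0.77 Z13.76
G1 X-4.45 Y-1.57 E0.0472
G1 X-1.75 Y-4.80 E0.1316
G1 X3.28 Y-3.91 E0.2341
G1 X5.03 Y0.89 E0.3366
G1 X3.60 Y2.58 E0.3811
G1 X8.85 Y17.00 E0.6890
G1 X0.86 Y19.91 E0.8596
G1 X-6.66 Y-0.77 E1.3011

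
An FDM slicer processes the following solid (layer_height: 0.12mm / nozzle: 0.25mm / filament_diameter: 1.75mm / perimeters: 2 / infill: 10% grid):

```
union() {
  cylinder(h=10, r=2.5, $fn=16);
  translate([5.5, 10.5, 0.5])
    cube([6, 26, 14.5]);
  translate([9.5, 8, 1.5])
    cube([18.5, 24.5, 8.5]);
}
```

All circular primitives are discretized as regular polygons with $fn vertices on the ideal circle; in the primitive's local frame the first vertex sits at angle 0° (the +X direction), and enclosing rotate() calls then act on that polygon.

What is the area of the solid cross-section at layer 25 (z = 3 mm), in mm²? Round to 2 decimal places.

At z = 3 mm: the r=2.5 cylinder gives a regular 16-gon of circumradius 2.5 (constant along its height) (area = (16/2)·2.500²·sin(360°/16) = 19.13 mm²); the 6×26 cube at (5.5, 10.5) contributes its full rectangle (area 156.00 mm²); the cube at (9.5, 8) is present — its section is the full 18.5×24.5 rectangle (area 453.25 mm²); Combining (union): the regions partially overlap — summed areas 628.38 mm² minus the doubly-counted overlap 44.00 mm² gives 584.38 mm² — area = 584.38 mm². Overall, the cross-section has 2 separate islands. Net area = 584.38 mm².

584.38 mm²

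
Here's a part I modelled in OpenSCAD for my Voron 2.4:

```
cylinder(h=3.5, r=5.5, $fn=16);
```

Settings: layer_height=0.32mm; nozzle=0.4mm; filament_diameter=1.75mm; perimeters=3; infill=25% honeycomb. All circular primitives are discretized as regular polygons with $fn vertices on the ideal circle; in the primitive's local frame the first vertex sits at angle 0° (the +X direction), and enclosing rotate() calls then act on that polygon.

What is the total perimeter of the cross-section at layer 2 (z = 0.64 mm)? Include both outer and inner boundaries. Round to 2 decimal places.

At z = 0.64 mm: the cylinder: section is a regular 16-gon, circumradius r=5.5 (perimeter = 2·16·5.500·sin(180°/16) = 34.34 mm). Overall, the cross-section is a single solid region. Total boundary length (outer) = 34.34 mm.

34.34 mm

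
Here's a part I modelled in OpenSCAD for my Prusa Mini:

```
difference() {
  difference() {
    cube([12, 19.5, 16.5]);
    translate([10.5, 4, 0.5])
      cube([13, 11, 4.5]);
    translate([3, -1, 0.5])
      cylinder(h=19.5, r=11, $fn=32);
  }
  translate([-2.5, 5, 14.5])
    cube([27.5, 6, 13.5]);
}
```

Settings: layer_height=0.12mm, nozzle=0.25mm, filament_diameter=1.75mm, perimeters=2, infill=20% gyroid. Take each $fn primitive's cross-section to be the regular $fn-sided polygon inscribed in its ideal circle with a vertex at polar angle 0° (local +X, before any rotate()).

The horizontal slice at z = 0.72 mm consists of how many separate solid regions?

1

At z = 0.72 mm: the cube is present — its section is the full 12×19.5 rectangle; the cube at (10.5, 4) is present — its section is the full 13×11 rectangle; the r=11 cylinder at (3, -1) gives a regular 32-gon of circumradius 11 (constant along its height); After the difference (first − rest): starting from the 12×19.5 cube, the 13×11 cube at (10.5, 4) partially overlaps it — only the 16.50 mm² overlap (of its 143.00 mm²) is removed, clipping the outline; the r=11 cylinder at (3, -1) partially overlaps it — only the 103.25 mm² overlap (of its 377.69 mm²) is removed, clipping the outline — 1 connected region; the cube at (-2.5, 5) does not reach this height (z outside [14.5, 28]); After the difference (first − rest): none of the subtracted shapes is present at this height, so the result so far is unchanged — 1 connected region. The result has 1 disconnected region.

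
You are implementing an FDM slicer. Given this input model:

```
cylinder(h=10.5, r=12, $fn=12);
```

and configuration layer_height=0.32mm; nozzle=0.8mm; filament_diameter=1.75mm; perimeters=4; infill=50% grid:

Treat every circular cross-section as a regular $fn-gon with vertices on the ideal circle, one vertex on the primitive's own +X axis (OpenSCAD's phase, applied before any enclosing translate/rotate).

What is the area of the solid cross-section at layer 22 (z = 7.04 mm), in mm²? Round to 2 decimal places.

432.00 mm²

At z = 7.04 mm: the r=12 cylinder contributes a regular 12-gon of circumradius 12 (area = (12/2)·12.000²·sin(360°/12) = 432.00 mm²). Overall, the cross-section is a single solid region. Net area = 432.00 mm².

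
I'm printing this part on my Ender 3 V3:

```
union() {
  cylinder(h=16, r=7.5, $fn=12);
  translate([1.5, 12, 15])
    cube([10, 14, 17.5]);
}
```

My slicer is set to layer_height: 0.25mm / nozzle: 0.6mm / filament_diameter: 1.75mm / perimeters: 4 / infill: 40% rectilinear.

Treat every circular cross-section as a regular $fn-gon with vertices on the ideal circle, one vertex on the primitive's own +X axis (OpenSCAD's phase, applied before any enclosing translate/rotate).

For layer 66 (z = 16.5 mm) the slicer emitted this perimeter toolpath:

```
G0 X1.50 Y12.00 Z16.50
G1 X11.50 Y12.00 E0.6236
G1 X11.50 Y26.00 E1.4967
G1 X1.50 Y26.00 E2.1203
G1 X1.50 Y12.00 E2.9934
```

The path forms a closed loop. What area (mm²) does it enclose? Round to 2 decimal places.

Apply the shoelace formula to the sequence of (X, Y) vertices; enclosed area = 140.00 mm².

140.00 mm²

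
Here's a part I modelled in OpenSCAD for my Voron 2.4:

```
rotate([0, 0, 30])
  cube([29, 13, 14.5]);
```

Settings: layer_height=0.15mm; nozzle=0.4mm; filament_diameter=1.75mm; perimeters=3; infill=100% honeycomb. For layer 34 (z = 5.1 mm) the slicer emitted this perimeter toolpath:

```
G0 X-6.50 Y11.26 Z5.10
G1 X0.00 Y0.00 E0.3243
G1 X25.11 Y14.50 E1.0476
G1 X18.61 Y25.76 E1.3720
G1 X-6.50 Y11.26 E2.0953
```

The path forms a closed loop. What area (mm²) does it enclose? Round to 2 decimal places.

Apply the shoelace formula to the sequence of (X, Y) vertices; enclosed area = 376.99 mm².

376.99 mm²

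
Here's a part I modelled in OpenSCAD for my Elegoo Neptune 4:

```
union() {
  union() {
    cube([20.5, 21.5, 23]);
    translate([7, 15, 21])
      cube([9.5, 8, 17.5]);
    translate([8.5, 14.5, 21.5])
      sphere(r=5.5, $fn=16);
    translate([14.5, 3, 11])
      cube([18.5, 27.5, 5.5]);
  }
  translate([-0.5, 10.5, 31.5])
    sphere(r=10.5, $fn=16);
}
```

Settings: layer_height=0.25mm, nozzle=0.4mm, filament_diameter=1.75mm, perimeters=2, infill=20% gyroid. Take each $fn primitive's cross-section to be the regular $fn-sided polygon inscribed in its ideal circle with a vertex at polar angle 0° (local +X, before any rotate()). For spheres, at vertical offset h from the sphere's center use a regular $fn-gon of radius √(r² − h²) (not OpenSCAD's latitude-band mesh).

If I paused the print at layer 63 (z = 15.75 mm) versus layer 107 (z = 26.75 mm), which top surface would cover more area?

layer 63 (z = 15.75 mm)

Layer 63 (z = 15.75): the cube is present — its section is the full 20.5×21.5 rectangle (area 440.75 mm²); the cube at (7, 15) does not reach this height (z outside [21, 38.5]); the sphere at (8.5, 14.5) does not reach this height (|z−center|=5.750 > r=5.5); the cube at (14.5, 3) (footprint 18.5×27.5) is included at this height (area 508.75 mm²); Taking the union: the regions partially overlap — summed areas 949.50 mm² minus the doubly-counted overlap 111.00 mm² gives 838.50 mm² — area = 838.50 mm²; the sphere at (-0.5, 10.5) is not intersected at this z (|z−center|=15.750 > r=10.5); Taking the union: only that combined region is present, so the union is just that shape — area = 838.50 mm². So its area = 838.50 mm². Layer 107 (z = 26.75): the cube is absent (z outside [0, 23]); the 9.5×8 cube at (7, 15) contributes its full rectangle (area 76.00 mm²); the r=5.5 sphere at (8.5, 14.5) contributes a regular 16-gon of circumradius √(5.5²−5.25²) = 1.639 (area = (16/2)·1.639²·sin(360°/16) = 8.23 mm²); the cube at (14.5, 3) does not reach this height (z outside [11, 16.5]); Merging all regions: the regions partially overlap — summed areas 84.23 mm² minus the doubly-counted overlap 2.52 mm² gives 81.71 mm² — area = 81.71 mm²; the sphere at (-0.5, 10.5): section is a regular 16-gon, circumradius = √(r²−h²) = √(10.5²−4.75²) = 9.364 (area = (16/2)·9.364²·sin(360°/16) = 268.45 mm²); Merging all regions: the regions partially overlap — summed areas 350.16 mm² minus the doubly-counted overlap 2.20 mm² gives 347.96 mm² — area = 347.96 mm². So its area = 347.96 mm². Layer 63 is larger (838.50 vs 347.96 mm²).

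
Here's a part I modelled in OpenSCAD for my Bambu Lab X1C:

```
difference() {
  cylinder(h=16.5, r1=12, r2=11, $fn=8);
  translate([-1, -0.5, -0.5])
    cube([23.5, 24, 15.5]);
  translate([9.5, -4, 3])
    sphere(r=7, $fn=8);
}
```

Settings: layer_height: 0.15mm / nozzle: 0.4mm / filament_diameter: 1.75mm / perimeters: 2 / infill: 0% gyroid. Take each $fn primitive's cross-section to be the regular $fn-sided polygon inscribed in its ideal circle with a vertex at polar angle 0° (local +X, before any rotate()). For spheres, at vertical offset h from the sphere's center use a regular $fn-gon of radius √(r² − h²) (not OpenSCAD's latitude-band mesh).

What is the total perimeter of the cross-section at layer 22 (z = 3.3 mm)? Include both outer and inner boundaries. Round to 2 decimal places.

At z = 3.3 mm: the cone contributes a regular 8-gon of circumradius 11.800 (interpolated between r1=12 and r2=11 at t=0.200) (perimeter = 2·8·11.800·sin(180°/8) = 72.25 mm); the 23.5×24 cube at (-1, -0.5) contributes its full rectangle (perimeter 95.00 mm); the r=7 sphere at (9.5, -4) contributes a regular 8-gon of circumradius √(7²−0.3²) = 6.994 (perimeter = 2·8·6.994·sin(180°/8) = 42.82 mm); Subtracting the remaining from the first: starting from the cone, the 23.5×24 cube at (-1, -0.5) partially overlaps it — only the 116.40 mm² overlap (of its 564.00 mm²) is removed, clipping the outline; the r=7 sphere at (9.5, -4) partially overlaps it — only the 54.57 mm² overlap (of its 138.34 mm²) is removed, clipping the outline — boundary = 68.49 mm. Overall, the cross-section is a single solid region. Total boundary length (outer) = 68.49 mm.

68.49 mm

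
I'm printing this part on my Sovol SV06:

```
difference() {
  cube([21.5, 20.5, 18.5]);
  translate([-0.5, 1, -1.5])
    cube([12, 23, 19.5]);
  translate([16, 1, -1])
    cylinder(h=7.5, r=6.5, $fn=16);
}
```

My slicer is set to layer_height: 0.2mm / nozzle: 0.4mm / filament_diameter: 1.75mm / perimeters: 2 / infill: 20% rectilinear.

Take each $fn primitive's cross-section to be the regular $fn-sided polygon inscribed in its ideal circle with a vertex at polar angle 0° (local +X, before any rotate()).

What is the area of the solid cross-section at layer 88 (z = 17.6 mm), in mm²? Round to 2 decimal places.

At z = 17.6 mm: the 21.5×20.5 cube contributes its full rectangle (area 440.75 mm²); the cube at (-0.5, 1) is present — its section is the full 12×23 rectangle (area 276.00 mm²); the cylinder at (16, 1) does not reach this height (z outside [-1, 6.5]); Taking the first minus the rest: starting from the 21.5×20.5 cube (440.75 mm²), the 12×23 cube at (-0.5, 1) partially overlaps it — only the 224.25 mm² overlap (of its 276.00 mm²) is removed, clipping the outline — area = 216.50 mm². Overall, the cross-section is a single solid region. Net area = 216.50 mm².

216.50 mm²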